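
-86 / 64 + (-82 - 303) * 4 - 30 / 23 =-1135389 / 736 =-1542.65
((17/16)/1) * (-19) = -323/16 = -20.19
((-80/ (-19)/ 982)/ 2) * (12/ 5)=48/ 9329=0.01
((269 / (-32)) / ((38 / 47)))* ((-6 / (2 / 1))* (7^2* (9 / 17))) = 16726689 / 20672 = 809.15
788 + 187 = 975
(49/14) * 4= 14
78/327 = 26/109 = 0.24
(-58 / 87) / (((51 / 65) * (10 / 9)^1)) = -0.76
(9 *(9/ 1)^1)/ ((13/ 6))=486/ 13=37.38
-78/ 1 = -78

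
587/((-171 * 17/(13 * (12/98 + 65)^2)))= -77702512511/6979707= -11132.63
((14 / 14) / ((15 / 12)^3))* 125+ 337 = 401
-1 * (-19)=19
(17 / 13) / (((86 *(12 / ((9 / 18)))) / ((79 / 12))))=1343 / 321984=0.00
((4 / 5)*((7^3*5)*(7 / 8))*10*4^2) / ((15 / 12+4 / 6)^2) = 27659520 / 529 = 52286.43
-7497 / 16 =-468.56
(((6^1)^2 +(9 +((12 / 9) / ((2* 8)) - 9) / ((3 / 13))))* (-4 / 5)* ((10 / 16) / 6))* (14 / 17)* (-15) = 8015 / 1224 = 6.55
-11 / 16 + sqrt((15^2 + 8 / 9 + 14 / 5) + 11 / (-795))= -11 / 16 + sqrt(5781134) / 159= 14.43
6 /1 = 6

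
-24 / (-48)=1 / 2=0.50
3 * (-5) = -15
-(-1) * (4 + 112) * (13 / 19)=1508 / 19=79.37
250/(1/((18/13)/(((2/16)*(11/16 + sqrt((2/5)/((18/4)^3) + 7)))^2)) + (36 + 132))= 48556492749699194880000/32646349264471969154209 - 365235052216320000*sqrt(1055)/32646349264471969154209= 1.49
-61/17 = -3.59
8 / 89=0.09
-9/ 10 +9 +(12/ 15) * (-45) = -279/ 10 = -27.90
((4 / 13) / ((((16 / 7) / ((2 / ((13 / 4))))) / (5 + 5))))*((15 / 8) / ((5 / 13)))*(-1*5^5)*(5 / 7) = -9014.42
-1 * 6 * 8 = -48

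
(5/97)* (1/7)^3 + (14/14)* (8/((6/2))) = 266183/99813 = 2.67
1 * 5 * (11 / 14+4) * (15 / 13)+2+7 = 6663 / 182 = 36.61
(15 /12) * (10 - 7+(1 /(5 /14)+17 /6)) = 259 /24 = 10.79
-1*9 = -9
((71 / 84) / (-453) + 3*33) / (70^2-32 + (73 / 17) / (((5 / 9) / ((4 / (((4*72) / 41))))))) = 640403090 / 31518785529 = 0.02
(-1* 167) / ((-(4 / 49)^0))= 167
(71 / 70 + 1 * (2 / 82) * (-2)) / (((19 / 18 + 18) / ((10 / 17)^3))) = 293400 / 28449449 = 0.01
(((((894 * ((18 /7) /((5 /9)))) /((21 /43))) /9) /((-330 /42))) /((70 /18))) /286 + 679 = 6540872441 /9634625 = 678.89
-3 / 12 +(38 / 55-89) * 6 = -116623 / 220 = -530.10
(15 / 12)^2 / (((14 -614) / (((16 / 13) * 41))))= -41 / 312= -0.13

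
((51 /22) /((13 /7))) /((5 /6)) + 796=570211 /715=797.50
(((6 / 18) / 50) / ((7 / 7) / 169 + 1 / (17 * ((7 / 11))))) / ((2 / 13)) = 261443 / 593400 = 0.44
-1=-1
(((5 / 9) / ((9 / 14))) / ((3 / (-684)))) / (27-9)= -2660 / 243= -10.95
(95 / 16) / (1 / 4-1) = -95 / 12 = -7.92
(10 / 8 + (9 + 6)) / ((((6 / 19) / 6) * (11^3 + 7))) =1235 / 5352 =0.23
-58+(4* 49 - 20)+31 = 149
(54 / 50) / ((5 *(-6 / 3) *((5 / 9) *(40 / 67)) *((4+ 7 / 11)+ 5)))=-179091 / 5300000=-0.03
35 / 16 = 2.19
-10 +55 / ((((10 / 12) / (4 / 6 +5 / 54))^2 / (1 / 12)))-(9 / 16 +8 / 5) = -32495 / 3888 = -8.36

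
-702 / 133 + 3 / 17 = -11535 / 2261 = -5.10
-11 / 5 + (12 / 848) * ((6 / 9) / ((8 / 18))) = -4619 / 2120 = -2.18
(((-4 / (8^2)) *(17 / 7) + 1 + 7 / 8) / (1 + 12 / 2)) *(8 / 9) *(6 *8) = 1544 / 147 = 10.50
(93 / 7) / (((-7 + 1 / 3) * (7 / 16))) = -1116 / 245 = -4.56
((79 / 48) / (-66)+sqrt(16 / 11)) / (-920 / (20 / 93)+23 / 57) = 1501 / 257477088-228* sqrt(11) / 2682053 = -0.00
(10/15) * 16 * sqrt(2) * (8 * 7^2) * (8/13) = 100352 * sqrt(2)/39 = 3638.95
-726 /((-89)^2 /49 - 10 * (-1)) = -35574 /8411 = -4.23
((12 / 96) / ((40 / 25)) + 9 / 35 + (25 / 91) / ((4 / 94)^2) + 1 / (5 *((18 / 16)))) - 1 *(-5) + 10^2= 67414859 / 262080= 257.23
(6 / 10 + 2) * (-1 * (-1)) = 13 / 5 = 2.60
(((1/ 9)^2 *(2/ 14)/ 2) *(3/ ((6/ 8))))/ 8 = 1/ 2268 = 0.00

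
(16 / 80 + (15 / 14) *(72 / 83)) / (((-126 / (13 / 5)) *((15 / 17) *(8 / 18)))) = -725101 / 12201000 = -0.06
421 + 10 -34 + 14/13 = 5175/13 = 398.08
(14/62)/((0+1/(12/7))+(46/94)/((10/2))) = 19740/59551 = 0.33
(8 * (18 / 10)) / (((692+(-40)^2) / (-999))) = -5994 / 955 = -6.28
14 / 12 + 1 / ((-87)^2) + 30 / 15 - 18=-224545 / 15138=-14.83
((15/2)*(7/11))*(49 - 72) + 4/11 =-2407/22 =-109.41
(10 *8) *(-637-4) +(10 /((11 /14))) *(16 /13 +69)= -655020 /13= -50386.15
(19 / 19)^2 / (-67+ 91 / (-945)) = -135 / 9058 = -0.01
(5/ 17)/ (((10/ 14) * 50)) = 7/ 850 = 0.01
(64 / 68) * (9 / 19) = 144 / 323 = 0.45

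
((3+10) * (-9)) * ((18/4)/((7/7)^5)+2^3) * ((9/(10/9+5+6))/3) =-78975/218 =-362.27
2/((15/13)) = 26/15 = 1.73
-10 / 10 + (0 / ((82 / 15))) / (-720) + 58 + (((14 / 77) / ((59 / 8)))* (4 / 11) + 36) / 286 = 58318523 / 1020877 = 57.13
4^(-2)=1 / 16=0.06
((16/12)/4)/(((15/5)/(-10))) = -10/9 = -1.11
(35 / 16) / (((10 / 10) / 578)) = 10115 / 8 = 1264.38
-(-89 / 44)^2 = -7921 / 1936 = -4.09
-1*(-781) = 781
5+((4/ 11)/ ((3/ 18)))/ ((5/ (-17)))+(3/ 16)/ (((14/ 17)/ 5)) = -15767/ 12320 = -1.28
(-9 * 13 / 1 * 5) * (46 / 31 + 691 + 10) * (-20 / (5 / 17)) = 866289060 / 31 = 27944808.39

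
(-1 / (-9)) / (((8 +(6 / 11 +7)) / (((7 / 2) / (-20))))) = -77 / 61560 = -0.00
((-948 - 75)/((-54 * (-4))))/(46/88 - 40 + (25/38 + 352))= -71269/4712742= -0.02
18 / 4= 9 / 2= 4.50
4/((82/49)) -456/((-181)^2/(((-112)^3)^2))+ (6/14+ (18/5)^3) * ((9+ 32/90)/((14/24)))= -1130141754580687011978/41135530625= -27473615568.09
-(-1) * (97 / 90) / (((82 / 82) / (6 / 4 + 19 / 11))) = 3.48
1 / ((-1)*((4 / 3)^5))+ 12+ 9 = 21261 / 1024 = 20.76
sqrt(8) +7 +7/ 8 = 2* sqrt(2) +63/ 8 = 10.70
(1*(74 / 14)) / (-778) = -37 / 5446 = -0.01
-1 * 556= -556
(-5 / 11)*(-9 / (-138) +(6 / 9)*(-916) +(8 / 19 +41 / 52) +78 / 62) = 6425943845 / 23246652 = 276.42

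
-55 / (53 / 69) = -71.60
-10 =-10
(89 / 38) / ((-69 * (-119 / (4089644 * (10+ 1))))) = 2001880738 / 156009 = 12831.83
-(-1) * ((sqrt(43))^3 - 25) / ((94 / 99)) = -2475 / 94+ 4257 * sqrt(43) / 94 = 270.64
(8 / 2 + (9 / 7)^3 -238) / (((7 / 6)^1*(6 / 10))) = -795330 / 2401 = -331.25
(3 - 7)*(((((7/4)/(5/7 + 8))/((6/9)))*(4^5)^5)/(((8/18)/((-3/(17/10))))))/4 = 1396467728205742080/1037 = 1346641975126077.22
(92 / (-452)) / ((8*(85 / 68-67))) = 23 / 59438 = 0.00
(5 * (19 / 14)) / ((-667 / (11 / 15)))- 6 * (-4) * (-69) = -46391393 / 28014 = -1656.01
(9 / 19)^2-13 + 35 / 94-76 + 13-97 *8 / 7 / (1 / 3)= -96909497 / 237538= -407.97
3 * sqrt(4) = 6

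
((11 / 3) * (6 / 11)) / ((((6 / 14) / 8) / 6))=224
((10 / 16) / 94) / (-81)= -0.00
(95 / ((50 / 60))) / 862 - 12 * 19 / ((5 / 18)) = -1768539 / 2155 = -820.67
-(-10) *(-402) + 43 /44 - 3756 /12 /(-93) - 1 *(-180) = -15695509 /4092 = -3835.66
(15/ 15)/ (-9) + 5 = 44/ 9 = 4.89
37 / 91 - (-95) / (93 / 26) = 228211 / 8463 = 26.97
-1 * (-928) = 928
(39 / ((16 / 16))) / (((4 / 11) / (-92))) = -9867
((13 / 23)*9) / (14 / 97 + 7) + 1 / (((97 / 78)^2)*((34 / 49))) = 1.64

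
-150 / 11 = -13.64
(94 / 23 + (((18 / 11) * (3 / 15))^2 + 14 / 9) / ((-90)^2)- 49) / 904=-113899350691 / 2292551910000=-0.05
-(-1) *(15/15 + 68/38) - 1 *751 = -14216/19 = -748.21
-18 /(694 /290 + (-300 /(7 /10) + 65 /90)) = 328860 /7773083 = 0.04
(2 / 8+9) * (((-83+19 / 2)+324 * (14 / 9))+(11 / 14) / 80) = 17840327 / 4480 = 3982.22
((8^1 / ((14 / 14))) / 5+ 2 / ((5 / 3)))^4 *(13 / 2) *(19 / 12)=1186094 / 1875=632.58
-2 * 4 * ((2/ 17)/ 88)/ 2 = -0.01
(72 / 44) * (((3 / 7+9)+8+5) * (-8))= -22608 / 77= -293.61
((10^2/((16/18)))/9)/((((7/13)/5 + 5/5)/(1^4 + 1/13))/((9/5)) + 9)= 175/134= 1.31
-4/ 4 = -1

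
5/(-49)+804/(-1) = -39401/49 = -804.10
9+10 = 19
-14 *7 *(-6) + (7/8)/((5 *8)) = 188167/320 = 588.02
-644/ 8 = -161/ 2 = -80.50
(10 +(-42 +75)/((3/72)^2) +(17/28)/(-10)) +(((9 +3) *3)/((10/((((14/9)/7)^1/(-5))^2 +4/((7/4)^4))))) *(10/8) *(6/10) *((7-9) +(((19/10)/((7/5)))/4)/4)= 639194536607/33614000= 19015.72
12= 12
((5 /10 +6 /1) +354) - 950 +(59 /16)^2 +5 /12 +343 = -178549 /768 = -232.49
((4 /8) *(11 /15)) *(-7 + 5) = -11 /15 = -0.73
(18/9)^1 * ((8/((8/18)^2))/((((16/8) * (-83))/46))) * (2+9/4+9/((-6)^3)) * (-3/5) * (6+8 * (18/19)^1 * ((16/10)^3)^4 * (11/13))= 10274966847876776031/100102539062500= 102644.42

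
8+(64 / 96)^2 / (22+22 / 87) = 11645 / 1452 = 8.02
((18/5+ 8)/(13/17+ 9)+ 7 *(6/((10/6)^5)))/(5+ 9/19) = 21949237/26975000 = 0.81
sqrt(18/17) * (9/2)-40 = -35.37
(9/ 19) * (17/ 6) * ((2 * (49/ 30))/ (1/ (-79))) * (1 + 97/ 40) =-9015559/ 7600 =-1186.26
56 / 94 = 28 / 47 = 0.60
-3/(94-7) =-1/29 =-0.03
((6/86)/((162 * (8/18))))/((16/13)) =13/16512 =0.00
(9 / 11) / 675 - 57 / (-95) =496 / 825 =0.60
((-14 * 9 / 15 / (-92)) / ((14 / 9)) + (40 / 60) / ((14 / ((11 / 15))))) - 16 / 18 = -23047 / 28980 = -0.80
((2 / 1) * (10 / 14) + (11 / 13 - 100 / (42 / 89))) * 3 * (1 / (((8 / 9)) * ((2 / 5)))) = -2575305 / 1456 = -1768.75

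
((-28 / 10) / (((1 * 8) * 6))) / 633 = -7 / 75960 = -0.00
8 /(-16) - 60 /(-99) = 7 /66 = 0.11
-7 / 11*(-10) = 70 / 11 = 6.36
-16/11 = -1.45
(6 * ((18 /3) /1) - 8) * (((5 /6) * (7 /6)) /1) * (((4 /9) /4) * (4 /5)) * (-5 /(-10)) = 1.21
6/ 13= 0.46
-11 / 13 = -0.85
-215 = -215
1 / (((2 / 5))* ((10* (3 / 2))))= 1 / 6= 0.17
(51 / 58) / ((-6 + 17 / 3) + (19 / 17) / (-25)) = -65025 / 27956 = -2.33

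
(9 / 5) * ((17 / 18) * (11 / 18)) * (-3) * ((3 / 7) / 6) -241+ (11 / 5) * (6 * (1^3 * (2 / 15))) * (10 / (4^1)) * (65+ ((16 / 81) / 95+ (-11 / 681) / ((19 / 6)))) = 21893854819 / 489094200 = 44.76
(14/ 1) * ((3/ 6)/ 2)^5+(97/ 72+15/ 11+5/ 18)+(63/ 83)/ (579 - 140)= 616468049/ 205213184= 3.00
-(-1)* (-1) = -1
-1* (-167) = 167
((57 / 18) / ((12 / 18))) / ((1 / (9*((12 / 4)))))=513 / 4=128.25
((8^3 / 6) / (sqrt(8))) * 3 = 64 * sqrt(2) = 90.51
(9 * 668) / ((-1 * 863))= -6012 / 863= -6.97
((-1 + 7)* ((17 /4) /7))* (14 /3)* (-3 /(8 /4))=-51 /2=-25.50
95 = 95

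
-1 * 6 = -6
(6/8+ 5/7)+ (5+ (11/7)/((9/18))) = 9.61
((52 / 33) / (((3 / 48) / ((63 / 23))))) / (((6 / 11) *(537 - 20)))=2912 / 11891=0.24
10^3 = 1000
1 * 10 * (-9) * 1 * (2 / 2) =-90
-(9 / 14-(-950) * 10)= -133009 / 14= -9500.64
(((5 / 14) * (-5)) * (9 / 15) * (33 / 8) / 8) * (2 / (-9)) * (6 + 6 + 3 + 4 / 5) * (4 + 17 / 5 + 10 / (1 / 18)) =814253 / 2240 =363.51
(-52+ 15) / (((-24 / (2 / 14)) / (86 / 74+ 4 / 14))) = 125 / 392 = 0.32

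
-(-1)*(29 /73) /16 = 29 /1168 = 0.02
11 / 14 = 0.79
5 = 5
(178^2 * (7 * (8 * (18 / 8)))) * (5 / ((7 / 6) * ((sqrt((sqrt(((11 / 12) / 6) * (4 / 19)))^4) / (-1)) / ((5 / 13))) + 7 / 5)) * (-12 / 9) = -39009340800 / 1909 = -20434437.30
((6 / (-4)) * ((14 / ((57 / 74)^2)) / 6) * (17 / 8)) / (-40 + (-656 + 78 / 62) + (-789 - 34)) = 5050241 / 611461800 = 0.01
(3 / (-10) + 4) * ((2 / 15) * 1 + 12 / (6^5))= 16169 / 32400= 0.50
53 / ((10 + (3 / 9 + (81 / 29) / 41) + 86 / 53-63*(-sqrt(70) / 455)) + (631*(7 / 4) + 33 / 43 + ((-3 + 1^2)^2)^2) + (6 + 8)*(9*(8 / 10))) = 292130446593808142569860 / 6800799296392775763672601-32782841002606003920*sqrt(70) / 6800799296392775763672601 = 0.04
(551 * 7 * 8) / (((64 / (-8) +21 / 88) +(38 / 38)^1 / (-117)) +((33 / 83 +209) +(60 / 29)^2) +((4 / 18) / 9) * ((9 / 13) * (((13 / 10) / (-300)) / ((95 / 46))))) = 790018244575560000 / 5271949825503607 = 149.85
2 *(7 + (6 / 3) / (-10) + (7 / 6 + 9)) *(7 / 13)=3563 / 195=18.27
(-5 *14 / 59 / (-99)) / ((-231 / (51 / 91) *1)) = -170 / 5846841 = -0.00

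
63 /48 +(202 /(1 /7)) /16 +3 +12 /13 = 19471 /208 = 93.61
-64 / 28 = -16 / 7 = -2.29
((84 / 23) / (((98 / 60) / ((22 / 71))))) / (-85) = -1584 / 194327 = -0.01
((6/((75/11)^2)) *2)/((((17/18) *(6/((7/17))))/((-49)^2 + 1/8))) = 16270023/361250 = 45.04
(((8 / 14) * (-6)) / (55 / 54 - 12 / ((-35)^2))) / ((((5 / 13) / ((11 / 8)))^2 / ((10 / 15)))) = -28.96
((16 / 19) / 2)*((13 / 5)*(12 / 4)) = 312 / 95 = 3.28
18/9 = 2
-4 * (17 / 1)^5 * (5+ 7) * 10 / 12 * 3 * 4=-681531360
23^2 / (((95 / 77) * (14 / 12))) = 34914 / 95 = 367.52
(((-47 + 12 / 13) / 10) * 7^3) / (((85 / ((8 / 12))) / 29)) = -5958253 / 16575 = -359.47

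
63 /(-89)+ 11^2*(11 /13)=117640 /1157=101.68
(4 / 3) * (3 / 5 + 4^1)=92 / 15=6.13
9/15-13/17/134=6769/11390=0.59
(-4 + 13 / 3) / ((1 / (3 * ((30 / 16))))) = 15 / 8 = 1.88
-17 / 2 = -8.50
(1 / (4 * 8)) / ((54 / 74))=37 / 864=0.04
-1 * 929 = -929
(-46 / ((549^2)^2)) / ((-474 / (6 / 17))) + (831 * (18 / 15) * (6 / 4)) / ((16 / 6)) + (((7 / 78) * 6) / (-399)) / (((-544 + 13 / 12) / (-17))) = 880991086993213519938379 / 1570604186588336354520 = 560.92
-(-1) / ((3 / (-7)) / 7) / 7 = -7 / 3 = -2.33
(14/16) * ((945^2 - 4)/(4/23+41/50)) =3594409525/4572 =786178.81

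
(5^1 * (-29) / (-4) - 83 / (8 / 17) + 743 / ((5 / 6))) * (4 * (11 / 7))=330649 / 70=4723.56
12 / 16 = 3 / 4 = 0.75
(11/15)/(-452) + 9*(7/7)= 61009/6780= 9.00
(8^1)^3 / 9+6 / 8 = 2075 / 36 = 57.64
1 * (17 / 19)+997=18960 / 19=997.89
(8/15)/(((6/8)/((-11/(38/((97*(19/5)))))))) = -17072/225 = -75.88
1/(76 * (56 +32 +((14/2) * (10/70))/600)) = 0.00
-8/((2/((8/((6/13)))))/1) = -208/3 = -69.33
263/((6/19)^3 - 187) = -1803917/1282417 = -1.41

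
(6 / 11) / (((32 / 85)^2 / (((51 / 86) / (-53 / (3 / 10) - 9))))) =-3316275 / 269784064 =-0.01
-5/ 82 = -0.06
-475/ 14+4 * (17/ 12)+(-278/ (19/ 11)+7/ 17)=-2561227/ 13566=-188.80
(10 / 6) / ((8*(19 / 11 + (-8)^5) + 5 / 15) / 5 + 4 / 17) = -935 / 29410837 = -0.00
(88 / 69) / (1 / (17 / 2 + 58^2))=4301.16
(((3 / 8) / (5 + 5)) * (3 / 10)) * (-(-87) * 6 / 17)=2349 / 6800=0.35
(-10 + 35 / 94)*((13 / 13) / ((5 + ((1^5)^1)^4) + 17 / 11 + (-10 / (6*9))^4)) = -5290495155 / 4146948932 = -1.28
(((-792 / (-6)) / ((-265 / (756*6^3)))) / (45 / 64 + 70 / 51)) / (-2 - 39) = 70355755008 / 73610375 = 955.79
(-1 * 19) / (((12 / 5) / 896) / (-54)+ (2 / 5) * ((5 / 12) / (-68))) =6511680 / 857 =7598.23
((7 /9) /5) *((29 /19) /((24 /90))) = 203 /228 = 0.89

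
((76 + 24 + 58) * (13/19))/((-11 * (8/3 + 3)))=-6162/3553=-1.73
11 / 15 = 0.73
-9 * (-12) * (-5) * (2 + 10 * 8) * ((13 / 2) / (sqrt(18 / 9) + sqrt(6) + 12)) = -287820 / (sqrt(2) + sqrt(6) + 12) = -18143.30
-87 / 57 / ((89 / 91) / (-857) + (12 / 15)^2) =-56540575 / 23665773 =-2.39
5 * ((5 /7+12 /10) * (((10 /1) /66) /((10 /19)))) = 1273 /462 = 2.76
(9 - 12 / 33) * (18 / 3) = 570 / 11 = 51.82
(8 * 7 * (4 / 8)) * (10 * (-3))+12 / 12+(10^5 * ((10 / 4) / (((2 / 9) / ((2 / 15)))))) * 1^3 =149161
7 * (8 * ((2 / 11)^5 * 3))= 5376 / 161051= 0.03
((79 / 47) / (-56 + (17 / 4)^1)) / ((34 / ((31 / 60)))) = -2449 / 4961790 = -0.00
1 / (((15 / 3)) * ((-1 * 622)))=-1 / 3110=-0.00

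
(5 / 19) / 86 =5 / 1634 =0.00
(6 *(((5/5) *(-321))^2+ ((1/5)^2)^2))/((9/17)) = 2189621284/1875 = 1167798.02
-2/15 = -0.13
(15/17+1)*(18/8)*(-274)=-19728/17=-1160.47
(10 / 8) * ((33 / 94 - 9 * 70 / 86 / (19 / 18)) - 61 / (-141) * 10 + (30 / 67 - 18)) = -1529357915 / 61745592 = -24.77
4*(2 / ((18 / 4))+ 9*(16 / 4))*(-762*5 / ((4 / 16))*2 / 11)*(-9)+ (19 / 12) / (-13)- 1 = 6238400635 / 1716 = 3635431.61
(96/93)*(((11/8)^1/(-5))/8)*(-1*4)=22/155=0.14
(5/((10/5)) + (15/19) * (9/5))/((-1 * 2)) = -1.96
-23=-23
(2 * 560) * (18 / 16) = 1260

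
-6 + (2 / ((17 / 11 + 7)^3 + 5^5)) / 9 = -269455124 / 44909631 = -6.00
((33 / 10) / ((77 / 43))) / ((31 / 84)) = 774 / 155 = 4.99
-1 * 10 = -10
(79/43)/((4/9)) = 711/172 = 4.13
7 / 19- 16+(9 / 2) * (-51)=-9315 / 38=-245.13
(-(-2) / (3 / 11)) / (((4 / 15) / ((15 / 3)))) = 275 / 2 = 137.50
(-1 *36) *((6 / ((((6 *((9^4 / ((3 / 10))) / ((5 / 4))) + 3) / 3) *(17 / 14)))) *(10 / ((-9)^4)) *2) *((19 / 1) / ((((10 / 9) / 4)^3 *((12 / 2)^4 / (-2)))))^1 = 1216 / 57363525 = 0.00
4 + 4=8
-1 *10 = -10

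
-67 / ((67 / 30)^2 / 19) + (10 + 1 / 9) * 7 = -111221 / 603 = -184.45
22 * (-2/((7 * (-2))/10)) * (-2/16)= -55/14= -3.93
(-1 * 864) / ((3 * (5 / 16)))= -4608 / 5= -921.60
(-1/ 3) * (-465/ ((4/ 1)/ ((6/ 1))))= 465/ 2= 232.50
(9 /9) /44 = 1 /44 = 0.02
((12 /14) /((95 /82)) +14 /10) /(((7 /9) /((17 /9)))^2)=411247 /32585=12.62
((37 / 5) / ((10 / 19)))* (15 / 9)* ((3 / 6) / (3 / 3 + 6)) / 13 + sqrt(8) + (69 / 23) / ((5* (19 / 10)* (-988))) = 253153 / 1971060 + 2* sqrt(2) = 2.96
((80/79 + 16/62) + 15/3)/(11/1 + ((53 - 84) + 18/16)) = -122856/369799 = -0.33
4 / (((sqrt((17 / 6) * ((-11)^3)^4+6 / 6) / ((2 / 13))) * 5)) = 8 * sqrt(320119694425578) / 3467963356277095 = 0.00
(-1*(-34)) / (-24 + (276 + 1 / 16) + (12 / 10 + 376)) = 2720 / 50341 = 0.05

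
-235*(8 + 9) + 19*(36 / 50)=-99533 / 25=-3981.32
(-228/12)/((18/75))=-475/6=-79.17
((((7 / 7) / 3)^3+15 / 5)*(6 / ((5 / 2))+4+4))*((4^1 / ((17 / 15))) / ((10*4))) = 2132 / 765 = 2.79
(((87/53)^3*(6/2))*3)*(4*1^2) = 159.23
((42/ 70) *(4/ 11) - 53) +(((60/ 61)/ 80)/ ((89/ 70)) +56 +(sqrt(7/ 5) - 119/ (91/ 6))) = -35854047/ 7763470 +sqrt(35)/ 5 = -3.44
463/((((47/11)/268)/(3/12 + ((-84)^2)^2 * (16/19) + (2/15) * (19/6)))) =48928073693208149/40185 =1217570578405.08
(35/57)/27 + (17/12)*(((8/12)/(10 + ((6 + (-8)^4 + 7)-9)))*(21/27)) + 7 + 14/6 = 118362041/12650580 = 9.36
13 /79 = 0.16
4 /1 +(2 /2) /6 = 25 /6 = 4.17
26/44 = 0.59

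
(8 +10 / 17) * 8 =1168 / 17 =68.71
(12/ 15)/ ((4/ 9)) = 1.80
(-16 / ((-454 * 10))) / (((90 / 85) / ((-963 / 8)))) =-1819 / 4540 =-0.40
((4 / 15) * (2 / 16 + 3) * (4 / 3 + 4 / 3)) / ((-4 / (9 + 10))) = -95 / 9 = -10.56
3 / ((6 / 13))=13 / 2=6.50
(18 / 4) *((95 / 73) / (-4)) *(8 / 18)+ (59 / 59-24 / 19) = -2535 / 2774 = -0.91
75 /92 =0.82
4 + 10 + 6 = 20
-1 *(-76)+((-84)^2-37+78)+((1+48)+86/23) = 166192/23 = 7225.74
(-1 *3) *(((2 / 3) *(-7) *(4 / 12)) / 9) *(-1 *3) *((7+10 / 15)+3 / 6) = -343 / 27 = -12.70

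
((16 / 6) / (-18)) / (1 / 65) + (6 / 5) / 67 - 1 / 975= -5651573 / 587925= -9.61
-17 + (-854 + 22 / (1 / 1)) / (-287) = -4047 / 287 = -14.10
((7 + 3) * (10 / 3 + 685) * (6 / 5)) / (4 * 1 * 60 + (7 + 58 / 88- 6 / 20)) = 1817200 / 54419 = 33.39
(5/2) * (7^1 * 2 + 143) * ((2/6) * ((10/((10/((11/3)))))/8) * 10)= 43175/72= 599.65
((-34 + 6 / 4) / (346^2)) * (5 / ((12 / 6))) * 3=-975 / 478864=-0.00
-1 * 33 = -33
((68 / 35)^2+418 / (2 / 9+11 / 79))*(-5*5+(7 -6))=-8766142032 / 314825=-27844.49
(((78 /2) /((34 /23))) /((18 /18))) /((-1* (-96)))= 299 /1088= 0.27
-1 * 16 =-16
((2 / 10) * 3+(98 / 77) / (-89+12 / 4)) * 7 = 9688 / 2365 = 4.10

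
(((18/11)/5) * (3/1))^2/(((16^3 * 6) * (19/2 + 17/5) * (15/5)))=27/26639360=0.00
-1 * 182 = -182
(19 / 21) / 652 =19 / 13692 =0.00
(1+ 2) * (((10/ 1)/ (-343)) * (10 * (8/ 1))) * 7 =-2400/ 49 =-48.98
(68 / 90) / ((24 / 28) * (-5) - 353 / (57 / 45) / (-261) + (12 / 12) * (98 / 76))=-262276 / 669435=-0.39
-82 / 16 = -41 / 8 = -5.12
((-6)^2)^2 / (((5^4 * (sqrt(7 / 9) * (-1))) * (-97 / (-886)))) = -3444768 * sqrt(7) / 424375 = -21.48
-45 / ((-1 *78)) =15 / 26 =0.58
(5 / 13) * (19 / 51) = 95 / 663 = 0.14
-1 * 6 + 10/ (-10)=-7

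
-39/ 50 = -0.78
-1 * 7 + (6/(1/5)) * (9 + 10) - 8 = 555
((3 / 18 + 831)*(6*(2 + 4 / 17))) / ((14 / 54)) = 5116662 / 119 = 42997.16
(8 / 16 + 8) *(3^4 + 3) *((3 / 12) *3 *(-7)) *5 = -18742.50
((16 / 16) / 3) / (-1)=-1 / 3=-0.33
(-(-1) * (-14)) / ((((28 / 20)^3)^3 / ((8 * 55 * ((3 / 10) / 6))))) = -14.91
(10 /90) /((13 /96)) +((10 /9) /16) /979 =751937 /916344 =0.82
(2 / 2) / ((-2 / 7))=-3.50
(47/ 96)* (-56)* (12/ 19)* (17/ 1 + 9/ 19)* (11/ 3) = -1201508/ 1083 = -1109.43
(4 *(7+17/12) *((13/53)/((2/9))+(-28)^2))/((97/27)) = 75647889/10282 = 7357.31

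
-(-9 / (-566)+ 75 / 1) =-42459 / 566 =-75.02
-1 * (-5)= 5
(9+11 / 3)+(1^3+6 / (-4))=73 / 6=12.17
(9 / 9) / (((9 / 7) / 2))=14 / 9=1.56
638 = 638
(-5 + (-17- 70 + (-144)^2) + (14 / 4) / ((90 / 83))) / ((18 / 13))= 48314513 / 3240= 14911.89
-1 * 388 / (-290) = 194 / 145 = 1.34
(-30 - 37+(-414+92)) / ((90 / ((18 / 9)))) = -389 / 45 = -8.64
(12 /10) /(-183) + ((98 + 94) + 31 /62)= 117421 /610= 192.49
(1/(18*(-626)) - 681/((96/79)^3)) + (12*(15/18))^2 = -25800176581/92307456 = -279.50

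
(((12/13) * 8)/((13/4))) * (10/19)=3840/3211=1.20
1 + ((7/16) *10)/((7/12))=17/2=8.50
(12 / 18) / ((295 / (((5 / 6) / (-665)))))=-1 / 353115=-0.00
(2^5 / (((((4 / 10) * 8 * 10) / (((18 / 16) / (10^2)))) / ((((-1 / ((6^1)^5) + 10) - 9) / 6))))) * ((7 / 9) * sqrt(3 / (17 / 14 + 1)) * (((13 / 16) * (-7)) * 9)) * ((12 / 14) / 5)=-28301 * sqrt(1302) / 68567040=-0.01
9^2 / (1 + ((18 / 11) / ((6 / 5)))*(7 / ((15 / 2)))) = 891 / 25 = 35.64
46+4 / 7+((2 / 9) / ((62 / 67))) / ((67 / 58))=46.78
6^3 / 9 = 24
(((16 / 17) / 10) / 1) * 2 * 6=96 / 85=1.13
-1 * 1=-1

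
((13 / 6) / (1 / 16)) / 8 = 13 / 3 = 4.33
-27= -27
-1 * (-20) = 20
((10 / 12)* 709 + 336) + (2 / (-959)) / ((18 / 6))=1777665 / 1918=926.83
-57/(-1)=57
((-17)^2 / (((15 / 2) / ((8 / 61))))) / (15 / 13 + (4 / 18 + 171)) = 22542 / 768905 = 0.03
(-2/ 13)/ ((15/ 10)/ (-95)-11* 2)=380/ 54379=0.01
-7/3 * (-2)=14/3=4.67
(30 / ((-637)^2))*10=300 / 405769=0.00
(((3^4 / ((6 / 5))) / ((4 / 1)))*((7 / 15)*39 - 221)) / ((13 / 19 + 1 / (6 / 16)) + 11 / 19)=-780273 / 896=-870.84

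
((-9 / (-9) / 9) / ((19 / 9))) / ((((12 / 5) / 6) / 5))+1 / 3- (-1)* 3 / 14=481 / 399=1.21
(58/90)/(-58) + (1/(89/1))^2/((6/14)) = -7711/712890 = -0.01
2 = 2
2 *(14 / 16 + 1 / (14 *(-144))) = 1763 / 1008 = 1.75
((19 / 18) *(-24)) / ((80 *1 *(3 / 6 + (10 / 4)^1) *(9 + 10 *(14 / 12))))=-0.01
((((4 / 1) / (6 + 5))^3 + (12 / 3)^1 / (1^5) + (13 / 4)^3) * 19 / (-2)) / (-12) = 62111741 / 2044416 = 30.38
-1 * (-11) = 11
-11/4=-2.75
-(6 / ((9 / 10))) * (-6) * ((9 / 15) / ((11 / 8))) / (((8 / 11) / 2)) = 48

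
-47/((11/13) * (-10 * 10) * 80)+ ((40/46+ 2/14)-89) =-1246509629/14168000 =-87.98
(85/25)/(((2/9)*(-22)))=-153/220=-0.70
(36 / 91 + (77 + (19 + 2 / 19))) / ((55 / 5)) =166850 / 19019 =8.77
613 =613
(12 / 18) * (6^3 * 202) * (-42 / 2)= -610848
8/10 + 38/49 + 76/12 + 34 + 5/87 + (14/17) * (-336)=-85059056/362355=-234.74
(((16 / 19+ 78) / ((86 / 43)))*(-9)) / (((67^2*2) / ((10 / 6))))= -11235 / 170582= -0.07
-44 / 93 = -0.47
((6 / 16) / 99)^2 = 1 / 69696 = 0.00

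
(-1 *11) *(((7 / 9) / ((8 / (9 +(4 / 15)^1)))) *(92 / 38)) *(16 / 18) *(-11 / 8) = 29.32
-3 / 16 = -0.19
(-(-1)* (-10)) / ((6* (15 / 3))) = -1 / 3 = -0.33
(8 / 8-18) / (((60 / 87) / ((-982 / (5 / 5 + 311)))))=242063 / 3120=77.58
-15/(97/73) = -1095/97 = -11.29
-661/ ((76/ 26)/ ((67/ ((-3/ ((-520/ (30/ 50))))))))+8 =-748448932/ 171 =-4376894.34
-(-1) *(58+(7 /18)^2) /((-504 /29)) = -546389 /163296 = -3.35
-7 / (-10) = 7 / 10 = 0.70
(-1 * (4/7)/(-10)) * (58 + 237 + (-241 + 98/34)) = 1934/595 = 3.25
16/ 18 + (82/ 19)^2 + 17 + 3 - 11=92645/ 3249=28.51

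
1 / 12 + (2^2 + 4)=8.08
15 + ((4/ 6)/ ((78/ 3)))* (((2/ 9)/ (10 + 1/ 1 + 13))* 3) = 21061/ 1404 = 15.00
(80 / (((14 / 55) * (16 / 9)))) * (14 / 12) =825 / 4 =206.25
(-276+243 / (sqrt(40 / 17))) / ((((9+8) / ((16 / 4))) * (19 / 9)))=-9936 / 323+2187 * sqrt(170) / 1615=-13.11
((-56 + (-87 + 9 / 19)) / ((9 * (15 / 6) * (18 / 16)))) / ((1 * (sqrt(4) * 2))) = -10832 / 7695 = -1.41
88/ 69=1.28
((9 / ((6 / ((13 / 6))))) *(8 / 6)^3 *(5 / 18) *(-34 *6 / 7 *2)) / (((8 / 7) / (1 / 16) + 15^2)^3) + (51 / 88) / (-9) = -174410124241 / 2708122357512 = -0.06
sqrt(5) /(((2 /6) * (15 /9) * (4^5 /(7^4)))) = 21609 * sqrt(5) /5120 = 9.44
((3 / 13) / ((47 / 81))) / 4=243 / 2444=0.10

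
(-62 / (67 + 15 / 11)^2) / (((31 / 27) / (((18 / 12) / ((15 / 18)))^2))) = -264627 / 7068800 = -0.04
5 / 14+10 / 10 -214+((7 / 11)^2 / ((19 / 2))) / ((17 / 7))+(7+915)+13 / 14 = 194325478 / 273581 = 710.30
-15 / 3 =-5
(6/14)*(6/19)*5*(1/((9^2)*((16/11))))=55/9576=0.01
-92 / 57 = -1.61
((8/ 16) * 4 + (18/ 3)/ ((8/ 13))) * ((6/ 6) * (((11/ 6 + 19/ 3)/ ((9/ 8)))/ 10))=2303/ 270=8.53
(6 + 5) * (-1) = -11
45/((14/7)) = 22.50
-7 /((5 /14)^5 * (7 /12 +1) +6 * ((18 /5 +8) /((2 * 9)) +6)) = -0.18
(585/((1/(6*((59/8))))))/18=11505/8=1438.12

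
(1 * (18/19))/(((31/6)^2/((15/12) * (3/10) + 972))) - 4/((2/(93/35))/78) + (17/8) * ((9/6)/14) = -7766483379/20450080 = -379.78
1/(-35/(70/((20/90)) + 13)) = -9.37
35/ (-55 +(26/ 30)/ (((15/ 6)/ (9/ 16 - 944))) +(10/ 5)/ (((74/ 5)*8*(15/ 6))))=-155400/ 1696309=-0.09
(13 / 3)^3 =2197 / 27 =81.37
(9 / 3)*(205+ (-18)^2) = 1587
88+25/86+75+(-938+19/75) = -4995241/6450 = -774.46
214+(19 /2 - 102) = 121.50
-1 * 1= -1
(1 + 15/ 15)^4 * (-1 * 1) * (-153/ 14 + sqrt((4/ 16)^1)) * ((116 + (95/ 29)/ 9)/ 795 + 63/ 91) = 2642340704/ 18882045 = 139.94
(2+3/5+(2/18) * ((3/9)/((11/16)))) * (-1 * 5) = -3941/297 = -13.27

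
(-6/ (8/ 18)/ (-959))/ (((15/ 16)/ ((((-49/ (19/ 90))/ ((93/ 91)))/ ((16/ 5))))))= -85995/ 80693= -1.07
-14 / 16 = -7 / 8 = -0.88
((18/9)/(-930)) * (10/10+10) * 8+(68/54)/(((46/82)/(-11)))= -2394986/96255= -24.88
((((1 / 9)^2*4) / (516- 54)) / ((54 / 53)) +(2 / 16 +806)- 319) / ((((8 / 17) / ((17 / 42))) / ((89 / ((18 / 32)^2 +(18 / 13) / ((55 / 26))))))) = 506382993338930 / 13185228357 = 38405.33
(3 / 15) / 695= 1 / 3475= 0.00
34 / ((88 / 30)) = 255 / 22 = 11.59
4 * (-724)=-2896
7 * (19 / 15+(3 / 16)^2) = 34993 / 3840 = 9.11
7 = 7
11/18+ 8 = 155/18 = 8.61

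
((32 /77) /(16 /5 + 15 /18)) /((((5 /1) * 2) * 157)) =96 /1462769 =0.00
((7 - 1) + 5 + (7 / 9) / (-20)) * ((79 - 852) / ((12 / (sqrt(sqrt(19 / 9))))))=-1525129 * 19^(1 / 4) * sqrt(3) / 6480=-851.10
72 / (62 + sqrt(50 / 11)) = 8184 / 7039 - 60* sqrt(22) / 7039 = 1.12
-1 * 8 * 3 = -24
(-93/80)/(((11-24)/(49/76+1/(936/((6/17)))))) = 503843/8733920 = 0.06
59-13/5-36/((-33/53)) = 114.22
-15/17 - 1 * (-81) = 1362/17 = 80.12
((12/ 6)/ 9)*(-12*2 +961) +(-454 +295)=443/ 9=49.22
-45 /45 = -1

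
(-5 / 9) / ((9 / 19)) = -95 / 81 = -1.17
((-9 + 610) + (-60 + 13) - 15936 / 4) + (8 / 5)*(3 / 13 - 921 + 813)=-3602.43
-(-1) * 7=7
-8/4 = -2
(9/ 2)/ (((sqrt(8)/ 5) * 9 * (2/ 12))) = 5.30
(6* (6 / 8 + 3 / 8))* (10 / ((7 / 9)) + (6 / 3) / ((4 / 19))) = 8451 / 56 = 150.91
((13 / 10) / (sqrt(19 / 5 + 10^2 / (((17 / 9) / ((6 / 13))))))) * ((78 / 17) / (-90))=-169 * sqrt(34474895) / 79557450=-0.01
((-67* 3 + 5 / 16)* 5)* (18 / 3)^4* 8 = -10403640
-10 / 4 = -2.50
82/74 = 41/37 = 1.11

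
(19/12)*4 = 19/3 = 6.33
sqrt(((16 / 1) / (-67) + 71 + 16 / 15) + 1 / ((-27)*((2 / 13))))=sqrt(2602972110) / 6030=8.46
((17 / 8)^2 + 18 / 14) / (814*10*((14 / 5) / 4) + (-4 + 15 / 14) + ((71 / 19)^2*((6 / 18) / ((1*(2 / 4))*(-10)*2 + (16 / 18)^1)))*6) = 38467799 / 37742827680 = 0.00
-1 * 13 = -13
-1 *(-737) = 737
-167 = -167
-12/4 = -3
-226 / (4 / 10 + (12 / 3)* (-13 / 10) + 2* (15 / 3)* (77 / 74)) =-41810 / 1037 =-40.32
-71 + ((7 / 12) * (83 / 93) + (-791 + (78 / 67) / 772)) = -12431983879 / 14430996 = -861.48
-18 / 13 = -1.38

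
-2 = -2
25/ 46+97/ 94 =1703/ 1081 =1.58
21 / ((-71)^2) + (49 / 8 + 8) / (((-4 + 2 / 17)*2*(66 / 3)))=-9195889 / 117112512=-0.08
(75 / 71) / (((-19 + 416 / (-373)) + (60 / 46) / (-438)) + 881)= 1878801 / 1531162783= 0.00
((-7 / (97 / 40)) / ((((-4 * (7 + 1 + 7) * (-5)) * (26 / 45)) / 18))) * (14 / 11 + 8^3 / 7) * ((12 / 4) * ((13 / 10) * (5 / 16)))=-232065 / 8536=-27.19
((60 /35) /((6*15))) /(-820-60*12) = -1 /80850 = -0.00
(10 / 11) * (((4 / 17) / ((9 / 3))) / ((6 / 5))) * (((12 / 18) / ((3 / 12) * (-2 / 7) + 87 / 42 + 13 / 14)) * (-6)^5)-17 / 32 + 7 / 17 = -25834115 / 245344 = -105.30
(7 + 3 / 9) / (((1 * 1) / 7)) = 154 / 3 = 51.33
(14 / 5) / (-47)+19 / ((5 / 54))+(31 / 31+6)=212.14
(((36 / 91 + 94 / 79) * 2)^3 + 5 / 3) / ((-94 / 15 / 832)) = -5983367120696480 / 1343259610511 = -4454.36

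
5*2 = 10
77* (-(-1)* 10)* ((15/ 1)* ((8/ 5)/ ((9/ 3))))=6160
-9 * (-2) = 18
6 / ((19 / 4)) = 24 / 19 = 1.26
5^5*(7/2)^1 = 21875/2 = 10937.50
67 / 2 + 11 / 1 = 89 / 2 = 44.50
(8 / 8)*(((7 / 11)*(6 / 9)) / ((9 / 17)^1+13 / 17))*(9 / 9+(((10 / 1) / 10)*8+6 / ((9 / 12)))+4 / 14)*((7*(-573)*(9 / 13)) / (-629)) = 12033 / 481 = 25.02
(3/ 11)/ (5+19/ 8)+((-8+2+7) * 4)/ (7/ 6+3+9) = 17472/ 51271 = 0.34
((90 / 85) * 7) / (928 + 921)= 126 / 31433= 0.00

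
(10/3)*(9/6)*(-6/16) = -15/8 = -1.88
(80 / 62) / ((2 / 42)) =840 / 31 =27.10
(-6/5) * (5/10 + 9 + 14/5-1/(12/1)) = -14.66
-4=-4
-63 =-63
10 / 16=5 / 8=0.62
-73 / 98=-0.74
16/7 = 2.29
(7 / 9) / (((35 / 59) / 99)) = 649 / 5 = 129.80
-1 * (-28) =28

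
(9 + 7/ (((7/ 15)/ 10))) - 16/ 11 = 1733/ 11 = 157.55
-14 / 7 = -2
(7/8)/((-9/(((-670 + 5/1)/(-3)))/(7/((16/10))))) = -162925/1728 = -94.29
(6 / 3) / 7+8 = 58 / 7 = 8.29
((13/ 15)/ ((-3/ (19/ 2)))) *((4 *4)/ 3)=-14.64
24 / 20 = 6 / 5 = 1.20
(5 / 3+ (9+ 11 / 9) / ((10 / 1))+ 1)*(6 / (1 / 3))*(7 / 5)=2324 / 25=92.96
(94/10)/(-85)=-47/425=-0.11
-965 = -965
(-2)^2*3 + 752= 764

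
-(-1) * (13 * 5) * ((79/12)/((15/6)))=1027/6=171.17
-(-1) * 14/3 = 14/3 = 4.67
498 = 498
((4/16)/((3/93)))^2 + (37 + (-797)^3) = -8100183615/16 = -506261475.94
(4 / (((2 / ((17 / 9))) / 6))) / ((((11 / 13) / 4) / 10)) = 35360 / 33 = 1071.52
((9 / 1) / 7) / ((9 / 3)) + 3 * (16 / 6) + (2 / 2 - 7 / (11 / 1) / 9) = 6485 / 693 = 9.36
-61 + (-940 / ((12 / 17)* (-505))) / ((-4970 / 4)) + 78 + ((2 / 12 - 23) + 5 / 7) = -7712021 / 1505910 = -5.12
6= 6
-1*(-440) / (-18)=-220 / 9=-24.44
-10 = -10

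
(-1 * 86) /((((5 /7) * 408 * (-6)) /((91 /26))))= 2107 /12240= 0.17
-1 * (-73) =73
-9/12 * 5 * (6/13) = -45/26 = -1.73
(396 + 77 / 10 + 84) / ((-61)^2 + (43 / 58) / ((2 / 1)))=282866 / 2158395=0.13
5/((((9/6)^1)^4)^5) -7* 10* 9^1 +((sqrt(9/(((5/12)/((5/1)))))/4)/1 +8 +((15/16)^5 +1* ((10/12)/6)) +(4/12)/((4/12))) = -2267313317033117761/3656158440062976 +3* sqrt(3)/2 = -617.54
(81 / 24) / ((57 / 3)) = 27 / 152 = 0.18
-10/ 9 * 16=-160/ 9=-17.78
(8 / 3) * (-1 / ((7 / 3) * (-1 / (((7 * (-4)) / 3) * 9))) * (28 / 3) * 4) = -3584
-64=-64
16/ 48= 1/ 3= 0.33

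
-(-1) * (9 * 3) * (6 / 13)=162 / 13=12.46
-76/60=-19/15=-1.27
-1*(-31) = 31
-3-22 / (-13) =-17 / 13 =-1.31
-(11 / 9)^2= -121 / 81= -1.49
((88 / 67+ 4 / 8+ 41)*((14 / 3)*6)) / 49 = 11474 / 469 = 24.46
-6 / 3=-2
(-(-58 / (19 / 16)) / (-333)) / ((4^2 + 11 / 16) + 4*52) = -0.00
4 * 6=24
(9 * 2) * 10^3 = 18000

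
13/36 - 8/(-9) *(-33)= -1043/36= -28.97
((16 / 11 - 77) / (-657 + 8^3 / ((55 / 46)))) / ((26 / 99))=411345 / 327158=1.26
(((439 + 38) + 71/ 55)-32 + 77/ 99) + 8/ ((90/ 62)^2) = 10043023/ 22275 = 450.87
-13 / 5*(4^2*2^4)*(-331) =220313.60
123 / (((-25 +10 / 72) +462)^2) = 159408 / 247653169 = 0.00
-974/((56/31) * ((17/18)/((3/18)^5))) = -15097/205632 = -0.07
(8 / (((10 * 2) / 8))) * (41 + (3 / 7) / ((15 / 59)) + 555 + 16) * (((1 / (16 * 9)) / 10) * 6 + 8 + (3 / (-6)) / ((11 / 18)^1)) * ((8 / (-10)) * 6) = -3259824872 / 48125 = -67736.62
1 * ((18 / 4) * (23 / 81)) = 1.28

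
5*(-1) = -5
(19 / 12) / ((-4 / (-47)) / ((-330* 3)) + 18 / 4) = 147345 / 418762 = 0.35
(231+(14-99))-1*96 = 50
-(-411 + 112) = 299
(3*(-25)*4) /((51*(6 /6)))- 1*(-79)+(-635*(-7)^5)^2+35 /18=34853731177098619 /306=113901082278100.06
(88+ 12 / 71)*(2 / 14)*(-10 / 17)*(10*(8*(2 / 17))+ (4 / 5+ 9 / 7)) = -85649320 / 1005431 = -85.19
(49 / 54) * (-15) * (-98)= 12005 / 9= 1333.89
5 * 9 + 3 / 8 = 363 / 8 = 45.38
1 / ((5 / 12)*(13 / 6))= 72 / 65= 1.11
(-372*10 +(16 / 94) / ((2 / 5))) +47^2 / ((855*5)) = -747251677 / 200925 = -3719.06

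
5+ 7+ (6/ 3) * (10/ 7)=104/ 7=14.86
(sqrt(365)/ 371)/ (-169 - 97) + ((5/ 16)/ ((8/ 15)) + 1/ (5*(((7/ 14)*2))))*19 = 9557/ 640 - sqrt(365)/ 98686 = 14.93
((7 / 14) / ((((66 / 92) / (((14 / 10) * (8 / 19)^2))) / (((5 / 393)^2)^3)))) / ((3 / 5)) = 161000000 / 131673293558461362411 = 0.00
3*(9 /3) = 9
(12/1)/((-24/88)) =-44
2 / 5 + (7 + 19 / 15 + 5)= 41 / 3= 13.67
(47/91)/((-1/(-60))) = 2820/91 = 30.99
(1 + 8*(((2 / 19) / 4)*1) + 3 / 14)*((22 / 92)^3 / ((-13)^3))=-504449 / 56883353072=-0.00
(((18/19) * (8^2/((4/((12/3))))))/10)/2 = 3.03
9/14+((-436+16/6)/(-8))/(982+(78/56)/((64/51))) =51643591/73992786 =0.70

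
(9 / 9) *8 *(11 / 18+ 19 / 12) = 158 / 9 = 17.56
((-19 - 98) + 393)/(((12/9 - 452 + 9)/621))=-514188/1325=-388.07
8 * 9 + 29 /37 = 2693 /37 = 72.78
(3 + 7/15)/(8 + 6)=26/105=0.25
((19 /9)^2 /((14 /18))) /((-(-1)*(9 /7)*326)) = 361 /26406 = 0.01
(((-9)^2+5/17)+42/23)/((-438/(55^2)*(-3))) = 49156250/256887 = 191.35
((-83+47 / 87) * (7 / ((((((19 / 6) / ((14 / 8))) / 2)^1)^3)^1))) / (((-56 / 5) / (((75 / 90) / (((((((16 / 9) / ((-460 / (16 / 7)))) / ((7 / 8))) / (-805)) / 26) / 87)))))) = 146920932905394375 / 14047232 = 10459066448.49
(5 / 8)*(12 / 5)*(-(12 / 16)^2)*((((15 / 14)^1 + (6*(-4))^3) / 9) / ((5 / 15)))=1741689 / 448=3887.70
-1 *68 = -68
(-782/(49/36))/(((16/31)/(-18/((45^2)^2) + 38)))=-42299.81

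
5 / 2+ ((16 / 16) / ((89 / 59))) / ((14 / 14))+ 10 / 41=24863 / 7298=3.41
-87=-87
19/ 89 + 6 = 553/ 89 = 6.21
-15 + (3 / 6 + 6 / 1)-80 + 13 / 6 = -259 / 3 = -86.33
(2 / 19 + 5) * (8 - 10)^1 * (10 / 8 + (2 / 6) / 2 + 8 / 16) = -2231 / 114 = -19.57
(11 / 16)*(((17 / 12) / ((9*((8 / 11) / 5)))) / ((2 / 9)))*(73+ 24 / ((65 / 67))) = 13068121 / 39936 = 327.23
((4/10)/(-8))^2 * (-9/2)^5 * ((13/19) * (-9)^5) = 45328197213/243200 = 186382.39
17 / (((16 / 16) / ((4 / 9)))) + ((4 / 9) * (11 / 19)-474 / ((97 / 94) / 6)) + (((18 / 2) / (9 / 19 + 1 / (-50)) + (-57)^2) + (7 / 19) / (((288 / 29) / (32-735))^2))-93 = 2273.76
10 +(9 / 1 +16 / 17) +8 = 475 / 17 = 27.94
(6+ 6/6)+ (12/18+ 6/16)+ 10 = 433/24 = 18.04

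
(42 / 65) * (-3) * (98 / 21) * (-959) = 563892 / 65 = 8675.26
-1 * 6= -6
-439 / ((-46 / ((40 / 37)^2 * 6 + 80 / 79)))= 190508440 / 2487473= 76.59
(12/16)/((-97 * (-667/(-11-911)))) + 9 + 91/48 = 33804385/3105552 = 10.89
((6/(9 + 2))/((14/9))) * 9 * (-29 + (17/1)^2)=63180/77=820.52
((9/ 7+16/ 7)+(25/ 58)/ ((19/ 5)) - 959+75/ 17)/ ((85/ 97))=-1085.15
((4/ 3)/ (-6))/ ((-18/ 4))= 4/ 81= 0.05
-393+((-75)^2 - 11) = 5221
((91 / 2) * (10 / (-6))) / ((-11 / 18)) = 1365 / 11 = 124.09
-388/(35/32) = -12416/35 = -354.74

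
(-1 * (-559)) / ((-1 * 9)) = -559 / 9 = -62.11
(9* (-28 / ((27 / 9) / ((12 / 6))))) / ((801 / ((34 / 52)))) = -476 / 3471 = -0.14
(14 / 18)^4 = 2401 / 6561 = 0.37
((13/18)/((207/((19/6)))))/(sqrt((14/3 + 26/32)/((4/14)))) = 247* sqrt(11046)/10289349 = 0.00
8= 8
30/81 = 10/27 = 0.37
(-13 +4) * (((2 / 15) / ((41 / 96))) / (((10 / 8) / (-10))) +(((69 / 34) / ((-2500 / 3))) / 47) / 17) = 62590540383 / 2784515000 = 22.48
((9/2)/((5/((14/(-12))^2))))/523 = 49/20920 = 0.00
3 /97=0.03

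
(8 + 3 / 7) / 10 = 59 / 70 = 0.84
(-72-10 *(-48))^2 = 166464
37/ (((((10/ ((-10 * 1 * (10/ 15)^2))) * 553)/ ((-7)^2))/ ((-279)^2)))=-8960364/ 79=-113422.33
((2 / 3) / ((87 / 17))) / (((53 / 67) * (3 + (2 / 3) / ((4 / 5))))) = 4556 / 106053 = 0.04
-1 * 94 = -94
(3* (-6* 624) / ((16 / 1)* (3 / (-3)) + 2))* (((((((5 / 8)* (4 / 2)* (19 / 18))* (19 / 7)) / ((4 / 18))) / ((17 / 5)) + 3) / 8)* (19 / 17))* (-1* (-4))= 98281053 / 28322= 3470.13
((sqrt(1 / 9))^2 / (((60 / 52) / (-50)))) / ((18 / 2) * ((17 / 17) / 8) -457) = 0.01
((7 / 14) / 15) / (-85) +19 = 19.00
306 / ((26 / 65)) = 765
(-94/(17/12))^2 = 1272384/289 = 4402.71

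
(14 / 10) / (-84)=-1 / 60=-0.02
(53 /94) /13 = 53 /1222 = 0.04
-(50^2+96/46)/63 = -57548/1449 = -39.72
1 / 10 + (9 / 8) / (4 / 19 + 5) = 139 / 440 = 0.32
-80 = -80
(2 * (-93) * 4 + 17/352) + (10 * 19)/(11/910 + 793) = -188915989511/254017632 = -743.71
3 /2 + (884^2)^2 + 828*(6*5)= 1221347009555 /2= 610673504777.50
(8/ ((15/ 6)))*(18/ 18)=16/ 5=3.20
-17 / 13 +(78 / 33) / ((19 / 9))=-511 / 2717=-0.19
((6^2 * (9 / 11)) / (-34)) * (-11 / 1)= 162 / 17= 9.53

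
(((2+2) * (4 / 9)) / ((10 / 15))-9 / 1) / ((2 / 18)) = -57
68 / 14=34 / 7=4.86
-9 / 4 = -2.25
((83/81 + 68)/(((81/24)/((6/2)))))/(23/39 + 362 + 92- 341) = 290732/538245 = 0.54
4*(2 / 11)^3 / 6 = 16 / 3993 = 0.00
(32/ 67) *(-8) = -256/ 67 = -3.82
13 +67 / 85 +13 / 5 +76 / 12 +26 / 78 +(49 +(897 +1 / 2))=494473 / 510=969.55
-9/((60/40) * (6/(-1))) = 1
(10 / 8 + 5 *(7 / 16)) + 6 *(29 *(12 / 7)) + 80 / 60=101827 / 336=303.06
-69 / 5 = -13.80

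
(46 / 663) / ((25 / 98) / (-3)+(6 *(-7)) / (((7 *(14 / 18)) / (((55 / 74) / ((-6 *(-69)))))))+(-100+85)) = -1918154 / 417430325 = -0.00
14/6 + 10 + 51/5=338/15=22.53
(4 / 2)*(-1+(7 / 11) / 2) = -1.36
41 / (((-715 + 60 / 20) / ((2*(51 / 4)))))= -2091 / 1424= -1.47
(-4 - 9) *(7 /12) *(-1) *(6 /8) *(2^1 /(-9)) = -91 /72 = -1.26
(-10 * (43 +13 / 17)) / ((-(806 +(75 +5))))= 3720 / 7531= 0.49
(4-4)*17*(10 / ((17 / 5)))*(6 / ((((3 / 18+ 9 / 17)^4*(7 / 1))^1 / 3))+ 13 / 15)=0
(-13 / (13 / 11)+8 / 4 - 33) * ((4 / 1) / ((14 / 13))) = -156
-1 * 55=-55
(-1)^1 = -1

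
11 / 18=0.61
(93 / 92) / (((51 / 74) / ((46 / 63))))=1147 / 1071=1.07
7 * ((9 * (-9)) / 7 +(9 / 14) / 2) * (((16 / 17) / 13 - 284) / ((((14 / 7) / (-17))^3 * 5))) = -285613209 / 104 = -2746280.86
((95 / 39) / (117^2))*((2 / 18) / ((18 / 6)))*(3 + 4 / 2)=475 / 14414517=0.00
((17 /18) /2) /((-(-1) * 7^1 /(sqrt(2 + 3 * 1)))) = 17 * sqrt(5) /252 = 0.15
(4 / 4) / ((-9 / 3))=-1 / 3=-0.33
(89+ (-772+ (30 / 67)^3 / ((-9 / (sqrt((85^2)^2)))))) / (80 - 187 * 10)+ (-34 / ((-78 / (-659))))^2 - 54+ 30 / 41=2768545977838778419 / 33573027782970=82463.40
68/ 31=2.19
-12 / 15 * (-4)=16 / 5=3.20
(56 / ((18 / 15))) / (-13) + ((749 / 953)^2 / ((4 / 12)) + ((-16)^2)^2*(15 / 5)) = 6963823535665 / 35420151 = 196606.26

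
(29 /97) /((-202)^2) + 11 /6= 21769021 /11873964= 1.83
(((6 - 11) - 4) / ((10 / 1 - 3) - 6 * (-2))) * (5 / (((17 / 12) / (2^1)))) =-1080 / 323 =-3.34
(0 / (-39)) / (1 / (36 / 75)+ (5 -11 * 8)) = 0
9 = 9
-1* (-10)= 10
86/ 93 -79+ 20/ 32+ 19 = -43487/ 744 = -58.45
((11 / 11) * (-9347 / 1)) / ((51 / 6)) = -18694 / 17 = -1099.65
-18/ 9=-2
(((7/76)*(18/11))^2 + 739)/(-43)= -129125005/7513132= -17.19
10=10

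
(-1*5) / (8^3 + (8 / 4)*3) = -5 / 518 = -0.01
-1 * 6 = -6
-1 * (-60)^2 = -3600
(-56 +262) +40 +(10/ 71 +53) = 21239/ 71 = 299.14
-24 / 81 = -8 / 27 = -0.30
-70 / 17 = -4.12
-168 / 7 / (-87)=8 / 29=0.28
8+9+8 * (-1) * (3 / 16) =31 / 2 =15.50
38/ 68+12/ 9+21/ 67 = 15073/ 6834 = 2.21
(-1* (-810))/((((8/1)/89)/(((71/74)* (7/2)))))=17914365/592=30260.75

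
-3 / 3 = -1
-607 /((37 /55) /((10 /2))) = -166925 /37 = -4511.49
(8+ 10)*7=126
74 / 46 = 37 / 23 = 1.61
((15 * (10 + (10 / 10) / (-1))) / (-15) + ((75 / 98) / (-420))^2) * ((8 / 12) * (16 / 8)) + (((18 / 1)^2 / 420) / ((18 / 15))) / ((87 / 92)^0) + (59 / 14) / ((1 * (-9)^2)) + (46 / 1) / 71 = -115370729611 / 10825590384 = -10.66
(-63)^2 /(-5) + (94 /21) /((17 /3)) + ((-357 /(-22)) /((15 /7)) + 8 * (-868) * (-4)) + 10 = 70687473 /2618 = 27000.56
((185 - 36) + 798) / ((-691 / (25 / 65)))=-4735 / 8983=-0.53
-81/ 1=-81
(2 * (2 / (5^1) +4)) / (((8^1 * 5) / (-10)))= -11 / 5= -2.20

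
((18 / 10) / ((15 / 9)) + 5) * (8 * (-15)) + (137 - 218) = -4053 / 5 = -810.60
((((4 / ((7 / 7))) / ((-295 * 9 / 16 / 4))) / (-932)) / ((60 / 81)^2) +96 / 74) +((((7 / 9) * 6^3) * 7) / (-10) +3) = -7203759687 / 63579875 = -113.30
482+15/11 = 5317/11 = 483.36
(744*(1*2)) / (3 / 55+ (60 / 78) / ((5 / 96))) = 354640 / 3533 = 100.38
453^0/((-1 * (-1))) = 1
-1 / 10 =-0.10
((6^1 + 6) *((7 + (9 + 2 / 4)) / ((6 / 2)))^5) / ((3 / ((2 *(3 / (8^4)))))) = 483153 / 16384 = 29.49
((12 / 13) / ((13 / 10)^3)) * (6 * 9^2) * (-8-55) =-367416000 / 28561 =-12864.26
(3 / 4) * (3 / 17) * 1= 9 / 68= 0.13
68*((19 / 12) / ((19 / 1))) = 17 / 3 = 5.67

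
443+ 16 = 459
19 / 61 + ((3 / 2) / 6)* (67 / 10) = 1.99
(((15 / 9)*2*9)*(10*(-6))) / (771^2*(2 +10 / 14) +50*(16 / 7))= -1800 / 1613597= -0.00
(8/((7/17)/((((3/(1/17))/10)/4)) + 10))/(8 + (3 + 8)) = 3468/85025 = 0.04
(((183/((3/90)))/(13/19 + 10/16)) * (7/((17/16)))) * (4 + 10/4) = 607501440/3383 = 179574.77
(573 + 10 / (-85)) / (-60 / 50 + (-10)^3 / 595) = -340865 / 1714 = -198.87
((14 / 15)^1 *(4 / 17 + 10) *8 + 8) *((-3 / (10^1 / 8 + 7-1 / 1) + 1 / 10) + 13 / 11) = 9935172 / 135575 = 73.28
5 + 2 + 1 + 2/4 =17/2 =8.50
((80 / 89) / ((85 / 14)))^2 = 50176 / 2289169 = 0.02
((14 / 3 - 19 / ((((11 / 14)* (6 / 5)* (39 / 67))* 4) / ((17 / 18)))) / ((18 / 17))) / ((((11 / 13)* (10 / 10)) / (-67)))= 370178417 / 1411344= 262.29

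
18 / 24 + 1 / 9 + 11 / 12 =16 / 9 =1.78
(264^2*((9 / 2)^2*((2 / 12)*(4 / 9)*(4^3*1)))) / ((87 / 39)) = 86980608 / 29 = 2999331.31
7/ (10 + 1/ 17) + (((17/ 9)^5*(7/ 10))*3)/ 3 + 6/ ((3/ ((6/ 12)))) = 207867881/ 11219310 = 18.53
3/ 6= 1/ 2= 0.50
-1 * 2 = -2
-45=-45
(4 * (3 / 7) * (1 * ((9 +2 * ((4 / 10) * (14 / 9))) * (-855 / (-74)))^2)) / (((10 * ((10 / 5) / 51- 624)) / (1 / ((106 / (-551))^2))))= -3563720876687193 / 34264207393360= -104.01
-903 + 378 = -525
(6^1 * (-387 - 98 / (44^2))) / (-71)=1123995 / 34364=32.71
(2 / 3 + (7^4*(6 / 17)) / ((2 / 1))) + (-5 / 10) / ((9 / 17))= 129569 / 306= 423.43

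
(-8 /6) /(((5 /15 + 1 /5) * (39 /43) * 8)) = -215 /624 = -0.34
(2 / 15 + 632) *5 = 9482 / 3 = 3160.67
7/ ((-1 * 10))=-7/ 10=-0.70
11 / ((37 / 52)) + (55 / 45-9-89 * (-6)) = 180380 / 333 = 541.68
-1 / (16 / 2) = -1 / 8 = -0.12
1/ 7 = 0.14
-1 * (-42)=42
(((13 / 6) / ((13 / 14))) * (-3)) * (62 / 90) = -217 / 45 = -4.82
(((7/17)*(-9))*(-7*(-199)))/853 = -87759/14501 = -6.05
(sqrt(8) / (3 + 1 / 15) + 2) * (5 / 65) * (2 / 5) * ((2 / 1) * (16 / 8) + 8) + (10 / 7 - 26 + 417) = 72 * sqrt(2) / 299 + 178891 / 455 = 393.51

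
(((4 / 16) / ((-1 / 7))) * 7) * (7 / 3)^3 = -16807 / 108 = -155.62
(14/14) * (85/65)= 17/13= 1.31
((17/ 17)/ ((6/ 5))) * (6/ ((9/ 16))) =80/ 9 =8.89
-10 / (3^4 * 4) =-5 / 162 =-0.03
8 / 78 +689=26875 / 39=689.10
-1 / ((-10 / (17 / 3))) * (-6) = -17 / 5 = -3.40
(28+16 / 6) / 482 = 46 / 723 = 0.06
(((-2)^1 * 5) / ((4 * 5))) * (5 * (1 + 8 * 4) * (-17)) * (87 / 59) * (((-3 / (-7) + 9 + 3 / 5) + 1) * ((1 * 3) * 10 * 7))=282592530 / 59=4789703.90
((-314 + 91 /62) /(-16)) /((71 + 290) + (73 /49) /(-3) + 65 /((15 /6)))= 2848419 /56361472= 0.05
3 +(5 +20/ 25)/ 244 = 3689/ 1220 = 3.02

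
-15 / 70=-3 / 14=-0.21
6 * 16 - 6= 90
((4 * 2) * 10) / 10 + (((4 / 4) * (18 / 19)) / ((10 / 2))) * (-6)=652 / 95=6.86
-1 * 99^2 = -9801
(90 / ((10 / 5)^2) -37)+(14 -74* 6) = -889 / 2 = -444.50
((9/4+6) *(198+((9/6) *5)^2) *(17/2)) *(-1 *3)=-1711611/32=-53487.84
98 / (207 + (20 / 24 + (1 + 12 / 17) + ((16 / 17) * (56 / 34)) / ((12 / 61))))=169932 / 377005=0.45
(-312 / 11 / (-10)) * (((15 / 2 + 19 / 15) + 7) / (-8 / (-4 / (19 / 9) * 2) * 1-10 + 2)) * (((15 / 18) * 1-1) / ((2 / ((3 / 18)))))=559 / 5300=0.11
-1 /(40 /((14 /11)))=-7 /220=-0.03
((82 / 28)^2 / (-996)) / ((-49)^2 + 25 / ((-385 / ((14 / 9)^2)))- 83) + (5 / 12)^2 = 209974513337 / 1209479078304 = 0.17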